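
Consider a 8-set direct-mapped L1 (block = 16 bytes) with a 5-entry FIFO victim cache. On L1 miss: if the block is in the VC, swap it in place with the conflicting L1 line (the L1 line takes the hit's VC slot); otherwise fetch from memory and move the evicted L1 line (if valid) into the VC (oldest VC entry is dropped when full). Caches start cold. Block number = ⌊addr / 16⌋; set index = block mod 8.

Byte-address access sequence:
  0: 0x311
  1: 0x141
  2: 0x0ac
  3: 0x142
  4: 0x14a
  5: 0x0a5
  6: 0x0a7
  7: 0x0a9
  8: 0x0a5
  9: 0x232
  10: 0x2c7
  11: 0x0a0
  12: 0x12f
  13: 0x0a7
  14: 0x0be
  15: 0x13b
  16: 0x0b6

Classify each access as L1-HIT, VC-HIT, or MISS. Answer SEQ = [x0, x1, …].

SEQ = [MISS, MISS, MISS, L1-HIT, L1-HIT, L1-HIT, L1-HIT, L1-HIT, L1-HIT, MISS, MISS, L1-HIT, MISS, VC-HIT, MISS, MISS, VC-HIT]

0: 0x311 (blk 49, set 1) → MISS  vc=[]
1: 0x141 (blk 20, set 4) → MISS  vc=[]
2: 0xac (blk 10, set 2) → MISS  vc=[]
3: 0x142 (blk 20, set 4) → L1-HIT  vc=[]
4: 0x14a (blk 20, set 4) → L1-HIT  vc=[]
5: 0xa5 (blk 10, set 2) → L1-HIT  vc=[]
6: 0xa7 (blk 10, set 2) → L1-HIT  vc=[]
7: 0xa9 (blk 10, set 2) → L1-HIT  vc=[]
8: 0xa5 (blk 10, set 2) → L1-HIT  vc=[]
9: 0x232 (blk 35, set 3) → MISS  vc=[]
10: 0x2c7 (blk 44, set 4) → MISS  vc=[20]
11: 0xa0 (blk 10, set 2) → L1-HIT  vc=[20]
12: 0x12f (blk 18, set 2) → MISS  vc=[20, 10]
13: 0xa7 (blk 10, set 2) → VC-HIT  vc=[20, 18]
14: 0xbe (blk 11, set 3) → MISS  vc=[20, 18, 35]
15: 0x13b (blk 19, set 3) → MISS  vc=[20, 18, 35, 11]
16: 0xb6 (blk 11, set 3) → VC-HIT  vc=[20, 18, 35, 19]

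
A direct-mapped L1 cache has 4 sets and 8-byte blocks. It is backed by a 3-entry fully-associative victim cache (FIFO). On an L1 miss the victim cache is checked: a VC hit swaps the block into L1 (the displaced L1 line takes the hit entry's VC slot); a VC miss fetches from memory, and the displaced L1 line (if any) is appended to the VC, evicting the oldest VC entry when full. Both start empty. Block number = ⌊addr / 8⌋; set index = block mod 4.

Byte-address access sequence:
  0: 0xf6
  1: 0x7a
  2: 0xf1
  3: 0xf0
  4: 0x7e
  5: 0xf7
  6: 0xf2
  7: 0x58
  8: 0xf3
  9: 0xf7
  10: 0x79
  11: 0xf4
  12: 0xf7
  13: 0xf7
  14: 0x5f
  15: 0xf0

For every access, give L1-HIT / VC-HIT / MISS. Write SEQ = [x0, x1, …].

SEQ = [MISS, MISS, L1-HIT, L1-HIT, L1-HIT, L1-HIT, L1-HIT, MISS, L1-HIT, L1-HIT, VC-HIT, L1-HIT, L1-HIT, L1-HIT, VC-HIT, L1-HIT]

#0 0xf6→b30/s2 MISS; vc=[]
#1 0x7a→b15/s3 MISS; vc=[]
#2 0xf1→b30/s2 L1-HIT; vc=[]
#3 0xf0→b30/s2 L1-HIT; vc=[]
#4 0x7e→b15/s3 L1-HIT; vc=[]
#5 0xf7→b30/s2 L1-HIT; vc=[]
#6 0xf2→b30/s2 L1-HIT; vc=[]
#7 0x58→b11/s3 MISS; vc=[15]
#8 0xf3→b30/s2 L1-HIT; vc=[15]
#9 0xf7→b30/s2 L1-HIT; vc=[15]
#10 0x79→b15/s3 VC-HIT; vc=[11]
#11 0xf4→b30/s2 L1-HIT; vc=[11]
#12 0xf7→b30/s2 L1-HIT; vc=[11]
#13 0xf7→b30/s2 L1-HIT; vc=[11]
#14 0x5f→b11/s3 VC-HIT; vc=[15]
#15 0xf0→b30/s2 L1-HIT; vc=[15]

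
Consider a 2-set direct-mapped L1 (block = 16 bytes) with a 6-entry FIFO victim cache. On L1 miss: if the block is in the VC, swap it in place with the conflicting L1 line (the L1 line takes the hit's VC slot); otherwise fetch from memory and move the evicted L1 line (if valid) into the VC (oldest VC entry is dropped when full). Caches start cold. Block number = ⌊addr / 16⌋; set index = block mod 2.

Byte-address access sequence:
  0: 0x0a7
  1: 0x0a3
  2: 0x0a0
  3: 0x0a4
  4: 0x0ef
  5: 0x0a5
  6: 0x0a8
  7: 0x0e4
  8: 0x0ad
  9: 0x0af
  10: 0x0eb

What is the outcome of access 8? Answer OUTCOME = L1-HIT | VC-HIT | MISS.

  [0] addr=0xa7 blk=10 s=0: MISS | VC []
  [1] addr=0xa3 blk=10 s=0: L1-HIT | VC []
  [2] addr=0xa0 blk=10 s=0: L1-HIT | VC []
  [3] addr=0xa4 blk=10 s=0: L1-HIT | VC []
  [4] addr=0xef blk=14 s=0: MISS | VC [10]
  [5] addr=0xa5 blk=10 s=0: VC-HIT | VC [14]
  [6] addr=0xa8 blk=10 s=0: L1-HIT | VC [14]
  [7] addr=0xe4 blk=14 s=0: VC-HIT | VC [10]
  [8] addr=0xad blk=10 s=0: VC-HIT | VC [14]
  [9] addr=0xaf blk=10 s=0: L1-HIT | VC [14]
  [10] addr=0xeb blk=14 s=0: VC-HIT | VC [10]

OUTCOME = VC-HIT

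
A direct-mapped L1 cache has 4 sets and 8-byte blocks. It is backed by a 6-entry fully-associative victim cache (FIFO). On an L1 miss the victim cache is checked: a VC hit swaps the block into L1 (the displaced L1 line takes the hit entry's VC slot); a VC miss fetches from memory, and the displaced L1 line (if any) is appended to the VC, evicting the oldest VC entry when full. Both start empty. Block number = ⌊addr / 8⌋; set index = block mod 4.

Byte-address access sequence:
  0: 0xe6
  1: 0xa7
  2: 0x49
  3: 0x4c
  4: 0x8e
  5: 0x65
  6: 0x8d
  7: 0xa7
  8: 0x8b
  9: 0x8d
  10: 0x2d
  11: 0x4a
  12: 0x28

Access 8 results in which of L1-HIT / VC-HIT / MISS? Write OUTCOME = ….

0: 0xe6 (blk 28, set 0) → MISS  vc=[]
1: 0xa7 (blk 20, set 0) → MISS  vc=[28]
2: 0x49 (blk 9, set 1) → MISS  vc=[28]
3: 0x4c (blk 9, set 1) → L1-HIT  vc=[28]
4: 0x8e (blk 17, set 1) → MISS  vc=[28, 9]
5: 0x65 (blk 12, set 0) → MISS  vc=[28, 9, 20]
6: 0x8d (blk 17, set 1) → L1-HIT  vc=[28, 9, 20]
7: 0xa7 (blk 20, set 0) → VC-HIT  vc=[28, 9, 12]
8: 0x8b (blk 17, set 1) → L1-HIT  vc=[28, 9, 12]
9: 0x8d (blk 17, set 1) → L1-HIT  vc=[28, 9, 12]
10: 0x2d (blk 5, set 1) → MISS  vc=[28, 9, 12, 17]
11: 0x4a (blk 9, set 1) → VC-HIT  vc=[28, 5, 12, 17]
12: 0x28 (blk 5, set 1) → VC-HIT  vc=[28, 9, 12, 17]

OUTCOME = L1-HIT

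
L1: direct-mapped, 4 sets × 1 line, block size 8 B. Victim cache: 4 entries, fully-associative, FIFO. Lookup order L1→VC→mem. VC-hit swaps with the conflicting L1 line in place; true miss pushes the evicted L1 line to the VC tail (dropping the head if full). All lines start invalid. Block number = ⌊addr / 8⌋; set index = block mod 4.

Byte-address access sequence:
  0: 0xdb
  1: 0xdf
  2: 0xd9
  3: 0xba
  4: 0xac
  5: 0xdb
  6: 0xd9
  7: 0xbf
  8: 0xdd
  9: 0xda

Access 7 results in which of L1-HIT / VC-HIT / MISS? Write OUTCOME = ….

#0 0xdb→b27/s3 MISS; vc=[]
#1 0xdf→b27/s3 L1-HIT; vc=[]
#2 0xd9→b27/s3 L1-HIT; vc=[]
#3 0xba→b23/s3 MISS; vc=[27]
#4 0xac→b21/s1 MISS; vc=[27]
#5 0xdb→b27/s3 VC-HIT; vc=[23]
#6 0xd9→b27/s3 L1-HIT; vc=[23]
#7 0xbf→b23/s3 VC-HIT; vc=[27]
#8 0xdd→b27/s3 VC-HIT; vc=[23]
#9 0xda→b27/s3 L1-HIT; vc=[23]

OUTCOME = VC-HIT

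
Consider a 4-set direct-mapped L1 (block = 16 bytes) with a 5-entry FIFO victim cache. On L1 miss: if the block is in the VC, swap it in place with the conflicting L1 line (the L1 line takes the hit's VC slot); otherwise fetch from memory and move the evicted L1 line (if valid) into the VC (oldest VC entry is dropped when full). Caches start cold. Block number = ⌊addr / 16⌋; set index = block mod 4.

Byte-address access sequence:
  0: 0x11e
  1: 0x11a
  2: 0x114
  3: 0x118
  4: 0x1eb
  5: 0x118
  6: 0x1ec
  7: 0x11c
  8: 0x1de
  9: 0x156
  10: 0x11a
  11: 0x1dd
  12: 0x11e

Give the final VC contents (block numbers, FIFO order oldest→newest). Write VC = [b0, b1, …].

  [0] addr=0x11e blk=17 s=1: MISS | VC []
  [1] addr=0x11a blk=17 s=1: L1-HIT | VC []
  [2] addr=0x114 blk=17 s=1: L1-HIT | VC []
  [3] addr=0x118 blk=17 s=1: L1-HIT | VC []
  [4] addr=0x1eb blk=30 s=2: MISS | VC []
  [5] addr=0x118 blk=17 s=1: L1-HIT | VC []
  [6] addr=0x1ec blk=30 s=2: L1-HIT | VC []
  [7] addr=0x11c blk=17 s=1: L1-HIT | VC []
  [8] addr=0x1de blk=29 s=1: MISS | VC [17]
  [9] addr=0x156 blk=21 s=1: MISS | VC [17, 29]
  [10] addr=0x11a blk=17 s=1: VC-HIT | VC [21, 29]
  [11] addr=0x1dd blk=29 s=1: VC-HIT | VC [21, 17]
  [12] addr=0x11e blk=17 s=1: VC-HIT | VC [21, 29]

VC = [21, 29]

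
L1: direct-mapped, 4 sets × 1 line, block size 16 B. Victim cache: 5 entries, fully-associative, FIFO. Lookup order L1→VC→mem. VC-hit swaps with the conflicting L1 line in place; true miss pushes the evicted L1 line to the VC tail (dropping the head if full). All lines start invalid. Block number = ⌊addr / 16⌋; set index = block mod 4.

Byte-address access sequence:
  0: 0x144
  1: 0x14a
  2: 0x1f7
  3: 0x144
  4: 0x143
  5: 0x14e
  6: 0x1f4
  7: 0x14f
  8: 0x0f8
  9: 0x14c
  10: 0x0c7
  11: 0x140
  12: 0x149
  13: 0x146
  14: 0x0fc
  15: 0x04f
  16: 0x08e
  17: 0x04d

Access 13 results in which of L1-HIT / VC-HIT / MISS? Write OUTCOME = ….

#0 0x144→b20/s0 MISS; vc=[]
#1 0x14a→b20/s0 L1-HIT; vc=[]
#2 0x1f7→b31/s3 MISS; vc=[]
#3 0x144→b20/s0 L1-HIT; vc=[]
#4 0x143→b20/s0 L1-HIT; vc=[]
#5 0x14e→b20/s0 L1-HIT; vc=[]
#6 0x1f4→b31/s3 L1-HIT; vc=[]
#7 0x14f→b20/s0 L1-HIT; vc=[]
#8 0xf8→b15/s3 MISS; vc=[31]
#9 0x14c→b20/s0 L1-HIT; vc=[31]
#10 0xc7→b12/s0 MISS; vc=[31,20]
#11 0x140→b20/s0 VC-HIT; vc=[31,12]
#12 0x149→b20/s0 L1-HIT; vc=[31,12]
#13 0x146→b20/s0 L1-HIT; vc=[31,12]
#14 0xfc→b15/s3 L1-HIT; vc=[31,12]
#15 0x4f→b4/s0 MISS; vc=[31,12,20]
#16 0x8e→b8/s0 MISS; vc=[31,12,20,4]
#17 0x4d→b4/s0 VC-HIT; vc=[31,12,20,8]

OUTCOME = L1-HIT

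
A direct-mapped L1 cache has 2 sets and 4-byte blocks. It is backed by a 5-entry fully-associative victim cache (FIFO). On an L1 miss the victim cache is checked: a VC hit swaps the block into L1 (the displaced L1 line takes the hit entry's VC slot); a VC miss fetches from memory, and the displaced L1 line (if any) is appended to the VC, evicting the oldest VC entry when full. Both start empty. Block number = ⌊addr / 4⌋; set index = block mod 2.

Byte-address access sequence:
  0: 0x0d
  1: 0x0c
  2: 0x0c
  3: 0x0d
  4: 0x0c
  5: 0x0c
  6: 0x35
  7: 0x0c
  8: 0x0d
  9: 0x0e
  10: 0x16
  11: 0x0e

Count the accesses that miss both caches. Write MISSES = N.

  [0] addr=0xd blk=3 s=1: MISS | VC []
  [1] addr=0xc blk=3 s=1: L1-HIT | VC []
  [2] addr=0xc blk=3 s=1: L1-HIT | VC []
  [3] addr=0xd blk=3 s=1: L1-HIT | VC []
  [4] addr=0xc blk=3 s=1: L1-HIT | VC []
  [5] addr=0xc blk=3 s=1: L1-HIT | VC []
  [6] addr=0x35 blk=13 s=1: MISS | VC [3]
  [7] addr=0xc blk=3 s=1: VC-HIT | VC [13]
  [8] addr=0xd blk=3 s=1: L1-HIT | VC [13]
  [9] addr=0xe blk=3 s=1: L1-HIT | VC [13]
  [10] addr=0x16 blk=5 s=1: MISS | VC [13, 3]
  [11] addr=0xe blk=3 s=1: VC-HIT | VC [13, 5]

MISSES = 3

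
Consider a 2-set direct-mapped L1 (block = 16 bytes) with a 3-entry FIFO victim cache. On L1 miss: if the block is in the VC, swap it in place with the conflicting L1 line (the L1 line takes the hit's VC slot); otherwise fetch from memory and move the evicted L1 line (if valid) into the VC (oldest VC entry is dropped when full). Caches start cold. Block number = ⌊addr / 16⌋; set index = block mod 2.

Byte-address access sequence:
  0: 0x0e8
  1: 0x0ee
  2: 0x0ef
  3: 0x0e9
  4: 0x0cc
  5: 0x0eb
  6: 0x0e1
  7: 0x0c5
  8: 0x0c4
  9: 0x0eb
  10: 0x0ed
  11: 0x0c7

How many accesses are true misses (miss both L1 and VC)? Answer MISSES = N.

0: 0xe8 (blk 14, set 0) → MISS  vc=[]
1: 0xee (blk 14, set 0) → L1-HIT  vc=[]
2: 0xef (blk 14, set 0) → L1-HIT  vc=[]
3: 0xe9 (blk 14, set 0) → L1-HIT  vc=[]
4: 0xcc (blk 12, set 0) → MISS  vc=[14]
5: 0xeb (blk 14, set 0) → VC-HIT  vc=[12]
6: 0xe1 (blk 14, set 0) → L1-HIT  vc=[12]
7: 0xc5 (blk 12, set 0) → VC-HIT  vc=[14]
8: 0xc4 (blk 12, set 0) → L1-HIT  vc=[14]
9: 0xeb (blk 14, set 0) → VC-HIT  vc=[12]
10: 0xed (blk 14, set 0) → L1-HIT  vc=[12]
11: 0xc7 (blk 12, set 0) → VC-HIT  vc=[14]

MISSES = 2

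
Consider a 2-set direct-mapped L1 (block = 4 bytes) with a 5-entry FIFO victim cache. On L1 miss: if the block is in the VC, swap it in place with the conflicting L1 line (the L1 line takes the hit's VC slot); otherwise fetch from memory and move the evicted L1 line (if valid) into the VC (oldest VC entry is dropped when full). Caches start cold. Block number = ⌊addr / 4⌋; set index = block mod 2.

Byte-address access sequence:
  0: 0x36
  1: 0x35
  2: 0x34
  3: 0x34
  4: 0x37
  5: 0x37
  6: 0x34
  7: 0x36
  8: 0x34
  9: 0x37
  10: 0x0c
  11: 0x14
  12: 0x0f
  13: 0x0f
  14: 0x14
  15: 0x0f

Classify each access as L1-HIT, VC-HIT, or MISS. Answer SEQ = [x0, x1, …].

SEQ = [MISS, L1-HIT, L1-HIT, L1-HIT, L1-HIT, L1-HIT, L1-HIT, L1-HIT, L1-HIT, L1-HIT, MISS, MISS, VC-HIT, L1-HIT, VC-HIT, VC-HIT]

#0 0x36→b13/s1 MISS; vc=[]
#1 0x35→b13/s1 L1-HIT; vc=[]
#2 0x34→b13/s1 L1-HIT; vc=[]
#3 0x34→b13/s1 L1-HIT; vc=[]
#4 0x37→b13/s1 L1-HIT; vc=[]
#5 0x37→b13/s1 L1-HIT; vc=[]
#6 0x34→b13/s1 L1-HIT; vc=[]
#7 0x36→b13/s1 L1-HIT; vc=[]
#8 0x34→b13/s1 L1-HIT; vc=[]
#9 0x37→b13/s1 L1-HIT; vc=[]
#10 0xc→b3/s1 MISS; vc=[13]
#11 0x14→b5/s1 MISS; vc=[13,3]
#12 0xf→b3/s1 VC-HIT; vc=[13,5]
#13 0xf→b3/s1 L1-HIT; vc=[13,5]
#14 0x14→b5/s1 VC-HIT; vc=[13,3]
#15 0xf→b3/s1 VC-HIT; vc=[13,5]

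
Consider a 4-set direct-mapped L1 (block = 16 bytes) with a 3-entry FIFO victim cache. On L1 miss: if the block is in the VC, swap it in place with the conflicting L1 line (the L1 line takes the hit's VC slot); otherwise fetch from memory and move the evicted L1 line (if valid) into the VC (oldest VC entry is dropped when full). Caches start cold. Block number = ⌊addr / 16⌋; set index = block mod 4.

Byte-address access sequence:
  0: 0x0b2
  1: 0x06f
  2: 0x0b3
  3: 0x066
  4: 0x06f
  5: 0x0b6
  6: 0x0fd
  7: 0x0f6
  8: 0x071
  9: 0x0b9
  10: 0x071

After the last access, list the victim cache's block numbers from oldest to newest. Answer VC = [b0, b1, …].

VC = [11, 15]

0: 0xb2 (blk 11, set 3) → MISS  vc=[]
1: 0x6f (blk 6, set 2) → MISS  vc=[]
2: 0xb3 (blk 11, set 3) → L1-HIT  vc=[]
3: 0x66 (blk 6, set 2) → L1-HIT  vc=[]
4: 0x6f (blk 6, set 2) → L1-HIT  vc=[]
5: 0xb6 (blk 11, set 3) → L1-HIT  vc=[]
6: 0xfd (blk 15, set 3) → MISS  vc=[11]
7: 0xf6 (blk 15, set 3) → L1-HIT  vc=[11]
8: 0x71 (blk 7, set 3) → MISS  vc=[11, 15]
9: 0xb9 (blk 11, set 3) → VC-HIT  vc=[7, 15]
10: 0x71 (blk 7, set 3) → VC-HIT  vc=[11, 15]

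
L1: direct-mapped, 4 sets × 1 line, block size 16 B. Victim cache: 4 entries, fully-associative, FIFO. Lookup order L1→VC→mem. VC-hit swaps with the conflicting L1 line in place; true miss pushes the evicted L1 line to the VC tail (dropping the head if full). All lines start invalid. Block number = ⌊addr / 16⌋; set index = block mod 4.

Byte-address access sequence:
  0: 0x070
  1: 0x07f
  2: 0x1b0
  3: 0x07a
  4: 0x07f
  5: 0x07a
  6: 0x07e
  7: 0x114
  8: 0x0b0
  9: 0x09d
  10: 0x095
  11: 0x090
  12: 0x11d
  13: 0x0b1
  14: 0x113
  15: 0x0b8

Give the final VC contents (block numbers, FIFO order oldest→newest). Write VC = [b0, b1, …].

0: 0x70 (blk 7, set 3) → MISS  vc=[]
1: 0x7f (blk 7, set 3) → L1-HIT  vc=[]
2: 0x1b0 (blk 27, set 3) → MISS  vc=[7]
3: 0x7a (blk 7, set 3) → VC-HIT  vc=[27]
4: 0x7f (blk 7, set 3) → L1-HIT  vc=[27]
5: 0x7a (blk 7, set 3) → L1-HIT  vc=[27]
6: 0x7e (blk 7, set 3) → L1-HIT  vc=[27]
7: 0x114 (blk 17, set 1) → MISS  vc=[27]
8: 0xb0 (blk 11, set 3) → MISS  vc=[27, 7]
9: 0x9d (blk 9, set 1) → MISS  vc=[27, 7, 17]
10: 0x95 (blk 9, set 1) → L1-HIT  vc=[27, 7, 17]
11: 0x90 (blk 9, set 1) → L1-HIT  vc=[27, 7, 17]
12: 0x11d (blk 17, set 1) → VC-HIT  vc=[27, 7, 9]
13: 0xb1 (blk 11, set 3) → L1-HIT  vc=[27, 7, 9]
14: 0x113 (blk 17, set 1) → L1-HIT  vc=[27, 7, 9]
15: 0xb8 (blk 11, set 3) → L1-HIT  vc=[27, 7, 9]

VC = [27, 7, 9]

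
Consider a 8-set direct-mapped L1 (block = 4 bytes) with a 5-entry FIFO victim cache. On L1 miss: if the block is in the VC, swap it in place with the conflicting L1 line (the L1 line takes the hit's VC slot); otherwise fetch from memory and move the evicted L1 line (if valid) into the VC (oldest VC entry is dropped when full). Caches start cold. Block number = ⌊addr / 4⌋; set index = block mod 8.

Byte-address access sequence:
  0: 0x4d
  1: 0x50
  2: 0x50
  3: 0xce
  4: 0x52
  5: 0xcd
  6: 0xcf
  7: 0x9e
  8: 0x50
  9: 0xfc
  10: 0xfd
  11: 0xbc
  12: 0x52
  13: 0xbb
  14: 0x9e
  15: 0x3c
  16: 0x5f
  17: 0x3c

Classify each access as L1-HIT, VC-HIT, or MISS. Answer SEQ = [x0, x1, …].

SEQ = [MISS, MISS, L1-HIT, MISS, L1-HIT, L1-HIT, L1-HIT, MISS, L1-HIT, MISS, L1-HIT, MISS, L1-HIT, MISS, VC-HIT, MISS, MISS, VC-HIT]

#0 0x4d→b19/s3 MISS; vc=[]
#1 0x50→b20/s4 MISS; vc=[]
#2 0x50→b20/s4 L1-HIT; vc=[]
#3 0xce→b51/s3 MISS; vc=[19]
#4 0x52→b20/s4 L1-HIT; vc=[19]
#5 0xcd→b51/s3 L1-HIT; vc=[19]
#6 0xcf→b51/s3 L1-HIT; vc=[19]
#7 0x9e→b39/s7 MISS; vc=[19]
#8 0x50→b20/s4 L1-HIT; vc=[19]
#9 0xfc→b63/s7 MISS; vc=[19,39]
#10 0xfd→b63/s7 L1-HIT; vc=[19,39]
#11 0xbc→b47/s7 MISS; vc=[19,39,63]
#12 0x52→b20/s4 L1-HIT; vc=[19,39,63]
#13 0xbb→b46/s6 MISS; vc=[19,39,63]
#14 0x9e→b39/s7 VC-HIT; vc=[19,47,63]
#15 0x3c→b15/s7 MISS; vc=[19,47,63,39]
#16 0x5f→b23/s7 MISS; vc=[19,47,63,39,15]
#17 0x3c→b15/s7 VC-HIT; vc=[19,47,63,39,23]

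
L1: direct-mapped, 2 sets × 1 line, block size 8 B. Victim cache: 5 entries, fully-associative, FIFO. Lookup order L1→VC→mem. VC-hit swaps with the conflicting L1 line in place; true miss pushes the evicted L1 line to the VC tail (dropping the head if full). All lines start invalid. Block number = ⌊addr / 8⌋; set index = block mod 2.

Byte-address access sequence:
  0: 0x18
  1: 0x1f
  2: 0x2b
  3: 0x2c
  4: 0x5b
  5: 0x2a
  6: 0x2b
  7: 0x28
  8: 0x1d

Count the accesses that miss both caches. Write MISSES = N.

MISSES = 3

#0 0x18→b3/s1 MISS; vc=[]
#1 0x1f→b3/s1 L1-HIT; vc=[]
#2 0x2b→b5/s1 MISS; vc=[3]
#3 0x2c→b5/s1 L1-HIT; vc=[3]
#4 0x5b→b11/s1 MISS; vc=[3,5]
#5 0x2a→b5/s1 VC-HIT; vc=[3,11]
#6 0x2b→b5/s1 L1-HIT; vc=[3,11]
#7 0x28→b5/s1 L1-HIT; vc=[3,11]
#8 0x1d→b3/s1 VC-HIT; vc=[5,11]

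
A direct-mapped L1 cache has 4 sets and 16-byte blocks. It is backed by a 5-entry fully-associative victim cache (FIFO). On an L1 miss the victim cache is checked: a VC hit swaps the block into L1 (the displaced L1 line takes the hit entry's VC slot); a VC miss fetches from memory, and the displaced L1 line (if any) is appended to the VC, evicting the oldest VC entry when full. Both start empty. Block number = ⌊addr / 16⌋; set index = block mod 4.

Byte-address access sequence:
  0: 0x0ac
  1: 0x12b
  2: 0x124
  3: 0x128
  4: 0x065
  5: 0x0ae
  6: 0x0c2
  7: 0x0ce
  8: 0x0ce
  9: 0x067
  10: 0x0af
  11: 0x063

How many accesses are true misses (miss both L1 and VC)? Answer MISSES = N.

  [0] addr=0xac blk=10 s=2: MISS | VC []
  [1] addr=0x12b blk=18 s=2: MISS | VC [10]
  [2] addr=0x124 blk=18 s=2: L1-HIT | VC [10]
  [3] addr=0x128 blk=18 s=2: L1-HIT | VC [10]
  [4] addr=0x65 blk=6 s=2: MISS | VC [10, 18]
  [5] addr=0xae blk=10 s=2: VC-HIT | VC [6, 18]
  [6] addr=0xc2 blk=12 s=0: MISS | VC [6, 18]
  [7] addr=0xce blk=12 s=0: L1-HIT | VC [6, 18]
  [8] addr=0xce blk=12 s=0: L1-HIT | VC [6, 18]
  [9] addr=0x67 blk=6 s=2: VC-HIT | VC [10, 18]
  [10] addr=0xaf blk=10 s=2: VC-HIT | VC [6, 18]
  [11] addr=0x63 blk=6 s=2: VC-HIT | VC [10, 18]

MISSES = 4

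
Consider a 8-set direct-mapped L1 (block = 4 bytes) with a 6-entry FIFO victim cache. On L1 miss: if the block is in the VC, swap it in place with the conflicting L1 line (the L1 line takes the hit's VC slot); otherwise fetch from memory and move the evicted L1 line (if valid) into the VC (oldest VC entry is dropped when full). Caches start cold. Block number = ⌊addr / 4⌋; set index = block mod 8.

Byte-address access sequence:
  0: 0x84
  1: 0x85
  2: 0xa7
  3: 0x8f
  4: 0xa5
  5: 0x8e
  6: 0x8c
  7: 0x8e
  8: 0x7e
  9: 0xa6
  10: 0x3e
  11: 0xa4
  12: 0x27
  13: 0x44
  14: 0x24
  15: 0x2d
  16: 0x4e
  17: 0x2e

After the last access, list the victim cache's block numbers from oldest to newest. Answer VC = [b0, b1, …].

#0 0x84→b33/s1 MISS; vc=[]
#1 0x85→b33/s1 L1-HIT; vc=[]
#2 0xa7→b41/s1 MISS; vc=[33]
#3 0x8f→b35/s3 MISS; vc=[33]
#4 0xa5→b41/s1 L1-HIT; vc=[33]
#5 0x8e→b35/s3 L1-HIT; vc=[33]
#6 0x8c→b35/s3 L1-HIT; vc=[33]
#7 0x8e→b35/s3 L1-HIT; vc=[33]
#8 0x7e→b31/s7 MISS; vc=[33]
#9 0xa6→b41/s1 L1-HIT; vc=[33]
#10 0x3e→b15/s7 MISS; vc=[33,31]
#11 0xa4→b41/s1 L1-HIT; vc=[33,31]
#12 0x27→b9/s1 MISS; vc=[33,31,41]
#13 0x44→b17/s1 MISS; vc=[33,31,41,9]
#14 0x24→b9/s1 VC-HIT; vc=[33,31,41,17]
#15 0x2d→b11/s3 MISS; vc=[33,31,41,17,35]
#16 0x4e→b19/s3 MISS; vc=[33,31,41,17,35,11]
#17 0x2e→b11/s3 VC-HIT; vc=[33,31,41,17,35,19]

VC = [33, 31, 41, 17, 35, 19]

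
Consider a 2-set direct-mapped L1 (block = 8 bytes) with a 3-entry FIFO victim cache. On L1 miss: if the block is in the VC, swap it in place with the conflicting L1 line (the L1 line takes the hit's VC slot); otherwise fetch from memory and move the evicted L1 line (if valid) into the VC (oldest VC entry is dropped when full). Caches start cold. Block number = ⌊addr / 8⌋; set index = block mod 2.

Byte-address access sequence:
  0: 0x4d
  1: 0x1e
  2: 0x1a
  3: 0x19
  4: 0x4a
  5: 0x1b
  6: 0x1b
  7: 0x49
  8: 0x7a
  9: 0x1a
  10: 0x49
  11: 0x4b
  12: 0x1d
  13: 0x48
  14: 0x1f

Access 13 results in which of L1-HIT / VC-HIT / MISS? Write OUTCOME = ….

OUTCOME = VC-HIT

  [0] addr=0x4d blk=9 s=1: MISS | VC []
  [1] addr=0x1e blk=3 s=1: MISS | VC [9]
  [2] addr=0x1a blk=3 s=1: L1-HIT | VC [9]
  [3] addr=0x19 blk=3 s=1: L1-HIT | VC [9]
  [4] addr=0x4a blk=9 s=1: VC-HIT | VC [3]
  [5] addr=0x1b blk=3 s=1: VC-HIT | VC [9]
  [6] addr=0x1b blk=3 s=1: L1-HIT | VC [9]
  [7] addr=0x49 blk=9 s=1: VC-HIT | VC [3]
  [8] addr=0x7a blk=15 s=1: MISS | VC [3, 9]
  [9] addr=0x1a blk=3 s=1: VC-HIT | VC [15, 9]
  [10] addr=0x49 blk=9 s=1: VC-HIT | VC [15, 3]
  [11] addr=0x4b blk=9 s=1: L1-HIT | VC [15, 3]
  [12] addr=0x1d blk=3 s=1: VC-HIT | VC [15, 9]
  [13] addr=0x48 blk=9 s=1: VC-HIT | VC [15, 3]
  [14] addr=0x1f blk=3 s=1: VC-HIT | VC [15, 9]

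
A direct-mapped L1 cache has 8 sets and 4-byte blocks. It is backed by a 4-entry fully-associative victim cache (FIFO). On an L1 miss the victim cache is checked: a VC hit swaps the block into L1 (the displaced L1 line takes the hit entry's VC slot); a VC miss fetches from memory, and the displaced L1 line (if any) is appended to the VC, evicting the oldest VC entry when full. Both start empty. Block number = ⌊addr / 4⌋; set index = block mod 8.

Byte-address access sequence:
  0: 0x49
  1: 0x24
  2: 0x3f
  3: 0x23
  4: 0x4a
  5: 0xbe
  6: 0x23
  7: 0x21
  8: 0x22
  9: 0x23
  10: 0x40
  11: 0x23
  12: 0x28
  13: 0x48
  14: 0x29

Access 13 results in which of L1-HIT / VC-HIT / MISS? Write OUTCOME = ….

OUTCOME = VC-HIT

0: 0x49 (blk 18, set 2) → MISS  vc=[]
1: 0x24 (blk 9, set 1) → MISS  vc=[]
2: 0x3f (blk 15, set 7) → MISS  vc=[]
3: 0x23 (blk 8, set 0) → MISS  vc=[]
4: 0x4a (blk 18, set 2) → L1-HIT  vc=[]
5: 0xbe (blk 47, set 7) → MISS  vc=[15]
6: 0x23 (blk 8, set 0) → L1-HIT  vc=[15]
7: 0x21 (blk 8, set 0) → L1-HIT  vc=[15]
8: 0x22 (blk 8, set 0) → L1-HIT  vc=[15]
9: 0x23 (blk 8, set 0) → L1-HIT  vc=[15]
10: 0x40 (blk 16, set 0) → MISS  vc=[15, 8]
11: 0x23 (blk 8, set 0) → VC-HIT  vc=[15, 16]
12: 0x28 (blk 10, set 2) → MISS  vc=[15, 16, 18]
13: 0x48 (blk 18, set 2) → VC-HIT  vc=[15, 16, 10]
14: 0x29 (blk 10, set 2) → VC-HIT  vc=[15, 16, 18]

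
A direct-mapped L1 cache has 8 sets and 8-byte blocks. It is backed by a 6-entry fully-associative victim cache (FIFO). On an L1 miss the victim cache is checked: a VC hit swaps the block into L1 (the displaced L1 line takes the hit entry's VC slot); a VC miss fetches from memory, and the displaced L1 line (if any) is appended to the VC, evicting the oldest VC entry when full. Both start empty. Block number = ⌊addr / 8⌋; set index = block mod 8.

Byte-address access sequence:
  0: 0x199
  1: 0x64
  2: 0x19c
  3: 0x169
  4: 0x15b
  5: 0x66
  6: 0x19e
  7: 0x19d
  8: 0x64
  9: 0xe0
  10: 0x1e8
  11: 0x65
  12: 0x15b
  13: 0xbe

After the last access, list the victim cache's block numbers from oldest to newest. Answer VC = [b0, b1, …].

VC = [51, 28, 45]

#0 0x199→b51/s3 MISS; vc=[]
#1 0x64→b12/s4 MISS; vc=[]
#2 0x19c→b51/s3 L1-HIT; vc=[]
#3 0x169→b45/s5 MISS; vc=[]
#4 0x15b→b43/s3 MISS; vc=[51]
#5 0x66→b12/s4 L1-HIT; vc=[51]
#6 0x19e→b51/s3 VC-HIT; vc=[43]
#7 0x19d→b51/s3 L1-HIT; vc=[43]
#8 0x64→b12/s4 L1-HIT; vc=[43]
#9 0xe0→b28/s4 MISS; vc=[43,12]
#10 0x1e8→b61/s5 MISS; vc=[43,12,45]
#11 0x65→b12/s4 VC-HIT; vc=[43,28,45]
#12 0x15b→b43/s3 VC-HIT; vc=[51,28,45]
#13 0xbe→b23/s7 MISS; vc=[51,28,45]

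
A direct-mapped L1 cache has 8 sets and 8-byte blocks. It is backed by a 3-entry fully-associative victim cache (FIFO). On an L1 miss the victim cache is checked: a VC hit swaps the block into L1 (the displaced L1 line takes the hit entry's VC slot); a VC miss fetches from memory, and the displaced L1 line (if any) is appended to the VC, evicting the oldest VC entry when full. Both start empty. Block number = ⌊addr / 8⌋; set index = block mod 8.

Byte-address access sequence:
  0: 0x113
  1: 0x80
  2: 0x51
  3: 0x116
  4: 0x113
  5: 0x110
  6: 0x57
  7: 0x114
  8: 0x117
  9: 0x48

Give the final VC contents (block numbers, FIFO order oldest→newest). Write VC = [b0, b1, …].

VC = [10]

#0 0x113→b34/s2 MISS; vc=[]
#1 0x80→b16/s0 MISS; vc=[]
#2 0x51→b10/s2 MISS; vc=[34]
#3 0x116→b34/s2 VC-HIT; vc=[10]
#4 0x113→b34/s2 L1-HIT; vc=[10]
#5 0x110→b34/s2 L1-HIT; vc=[10]
#6 0x57→b10/s2 VC-HIT; vc=[34]
#7 0x114→b34/s2 VC-HIT; vc=[10]
#8 0x117→b34/s2 L1-HIT; vc=[10]
#9 0x48→b9/s1 MISS; vc=[10]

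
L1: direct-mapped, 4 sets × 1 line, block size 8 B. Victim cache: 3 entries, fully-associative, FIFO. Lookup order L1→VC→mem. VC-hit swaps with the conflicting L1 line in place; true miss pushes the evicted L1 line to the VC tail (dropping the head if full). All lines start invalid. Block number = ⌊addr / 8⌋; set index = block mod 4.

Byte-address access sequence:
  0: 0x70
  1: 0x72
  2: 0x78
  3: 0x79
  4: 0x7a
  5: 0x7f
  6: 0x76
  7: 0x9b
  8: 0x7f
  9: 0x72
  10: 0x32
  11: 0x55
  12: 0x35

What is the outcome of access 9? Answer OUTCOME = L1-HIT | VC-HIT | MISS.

#0 0x70→b14/s2 MISS; vc=[]
#1 0x72→b14/s2 L1-HIT; vc=[]
#2 0x78→b15/s3 MISS; vc=[]
#3 0x79→b15/s3 L1-HIT; vc=[]
#4 0x7a→b15/s3 L1-HIT; vc=[]
#5 0x7f→b15/s3 L1-HIT; vc=[]
#6 0x76→b14/s2 L1-HIT; vc=[]
#7 0x9b→b19/s3 MISS; vc=[15]
#8 0x7f→b15/s3 VC-HIT; vc=[19]
#9 0x72→b14/s2 L1-HIT; vc=[19]
#10 0x32→b6/s2 MISS; vc=[19,14]
#11 0x55→b10/s2 MISS; vc=[19,14,6]
#12 0x35→b6/s2 VC-HIT; vc=[19,14,10]

OUTCOME = L1-HIT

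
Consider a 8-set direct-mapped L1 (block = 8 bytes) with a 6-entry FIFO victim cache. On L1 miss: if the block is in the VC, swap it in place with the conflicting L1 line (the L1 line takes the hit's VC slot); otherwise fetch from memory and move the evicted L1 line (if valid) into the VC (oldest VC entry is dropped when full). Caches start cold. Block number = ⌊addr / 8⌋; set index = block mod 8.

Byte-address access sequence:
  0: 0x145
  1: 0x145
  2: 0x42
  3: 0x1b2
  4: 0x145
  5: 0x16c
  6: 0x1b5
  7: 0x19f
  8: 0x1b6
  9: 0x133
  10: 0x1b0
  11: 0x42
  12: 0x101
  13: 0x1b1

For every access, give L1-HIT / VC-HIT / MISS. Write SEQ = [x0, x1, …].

0: 0x145 (blk 40, set 0) → MISS  vc=[]
1: 0x145 (blk 40, set 0) → L1-HIT  vc=[]
2: 0x42 (blk 8, set 0) → MISS  vc=[40]
3: 0x1b2 (blk 54, set 6) → MISS  vc=[40]
4: 0x145 (blk 40, set 0) → VC-HIT  vc=[8]
5: 0x16c (blk 45, set 5) → MISS  vc=[8]
6: 0x1b5 (blk 54, set 6) → L1-HIT  vc=[8]
7: 0x19f (blk 51, set 3) → MISS  vc=[8]
8: 0x1b6 (blk 54, set 6) → L1-HIT  vc=[8]
9: 0x133 (blk 38, set 6) → MISS  vc=[8, 54]
10: 0x1b0 (blk 54, set 6) → VC-HIT  vc=[8, 38]
11: 0x42 (blk 8, set 0) → VC-HIT  vc=[40, 38]
12: 0x101 (blk 32, set 0) → MISS  vc=[40, 38, 8]
13: 0x1b1 (blk 54, set 6) → L1-HIT  vc=[40, 38, 8]

SEQ = [MISS, L1-HIT, MISS, MISS, VC-HIT, MISS, L1-HIT, MISS, L1-HIT, MISS, VC-HIT, VC-HIT, MISS, L1-HIT]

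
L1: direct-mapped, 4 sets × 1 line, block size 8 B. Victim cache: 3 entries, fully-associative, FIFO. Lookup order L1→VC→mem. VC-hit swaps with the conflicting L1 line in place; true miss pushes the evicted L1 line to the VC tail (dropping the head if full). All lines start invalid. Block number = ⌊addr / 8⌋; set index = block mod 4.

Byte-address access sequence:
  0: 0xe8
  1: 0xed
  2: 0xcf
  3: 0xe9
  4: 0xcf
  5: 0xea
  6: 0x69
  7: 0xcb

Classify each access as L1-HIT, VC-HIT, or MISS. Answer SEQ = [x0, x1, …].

0: 0xe8 (blk 29, set 1) → MISS  vc=[]
1: 0xed (blk 29, set 1) → L1-HIT  vc=[]
2: 0xcf (blk 25, set 1) → MISS  vc=[29]
3: 0xe9 (blk 29, set 1) → VC-HIT  vc=[25]
4: 0xcf (blk 25, set 1) → VC-HIT  vc=[29]
5: 0xea (blk 29, set 1) → VC-HIT  vc=[25]
6: 0x69 (blk 13, set 1) → MISS  vc=[25, 29]
7: 0xcb (blk 25, set 1) → VC-HIT  vc=[13, 29]

SEQ = [MISS, L1-HIT, MISS, VC-HIT, VC-HIT, VC-HIT, MISS, VC-HIT]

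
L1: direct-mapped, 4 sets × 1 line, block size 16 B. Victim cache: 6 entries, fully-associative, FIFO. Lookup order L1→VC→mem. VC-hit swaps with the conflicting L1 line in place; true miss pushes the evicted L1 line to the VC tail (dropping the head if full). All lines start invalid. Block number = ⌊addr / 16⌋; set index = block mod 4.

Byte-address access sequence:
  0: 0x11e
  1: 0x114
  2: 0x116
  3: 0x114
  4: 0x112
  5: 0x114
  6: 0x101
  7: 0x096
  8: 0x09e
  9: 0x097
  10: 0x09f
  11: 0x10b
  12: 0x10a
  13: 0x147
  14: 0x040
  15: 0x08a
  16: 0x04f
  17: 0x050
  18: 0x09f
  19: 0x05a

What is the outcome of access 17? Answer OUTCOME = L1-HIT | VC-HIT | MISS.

OUTCOME = MISS

0: 0x11e (blk 17, set 1) → MISS  vc=[]
1: 0x114 (blk 17, set 1) → L1-HIT  vc=[]
2: 0x116 (blk 17, set 1) → L1-HIT  vc=[]
3: 0x114 (blk 17, set 1) → L1-HIT  vc=[]
4: 0x112 (blk 17, set 1) → L1-HIT  vc=[]
5: 0x114 (blk 17, set 1) → L1-HIT  vc=[]
6: 0x101 (blk 16, set 0) → MISS  vc=[]
7: 0x96 (blk 9, set 1) → MISS  vc=[17]
8: 0x9e (blk 9, set 1) → L1-HIT  vc=[17]
9: 0x97 (blk 9, set 1) → L1-HIT  vc=[17]
10: 0x9f (blk 9, set 1) → L1-HIT  vc=[17]
11: 0x10b (blk 16, set 0) → L1-HIT  vc=[17]
12: 0x10a (blk 16, set 0) → L1-HIT  vc=[17]
13: 0x147 (blk 20, set 0) → MISS  vc=[17, 16]
14: 0x40 (blk 4, set 0) → MISS  vc=[17, 16, 20]
15: 0x8a (blk 8, set 0) → MISS  vc=[17, 16, 20, 4]
16: 0x4f (blk 4, set 0) → VC-HIT  vc=[17, 16, 20, 8]
17: 0x50 (blk 5, set 1) → MISS  vc=[17, 16, 20, 8, 9]
18: 0x9f (blk 9, set 1) → VC-HIT  vc=[17, 16, 20, 8, 5]
19: 0x5a (blk 5, set 1) → VC-HIT  vc=[17, 16, 20, 8, 9]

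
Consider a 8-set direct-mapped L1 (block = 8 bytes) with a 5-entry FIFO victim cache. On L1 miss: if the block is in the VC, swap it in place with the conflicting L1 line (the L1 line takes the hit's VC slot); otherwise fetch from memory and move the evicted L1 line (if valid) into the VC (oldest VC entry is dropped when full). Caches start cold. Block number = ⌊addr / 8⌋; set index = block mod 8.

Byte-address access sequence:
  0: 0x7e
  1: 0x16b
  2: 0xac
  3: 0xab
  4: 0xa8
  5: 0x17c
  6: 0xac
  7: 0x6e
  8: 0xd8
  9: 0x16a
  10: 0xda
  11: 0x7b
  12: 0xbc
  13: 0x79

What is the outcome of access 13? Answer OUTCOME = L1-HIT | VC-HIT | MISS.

#0 0x7e→b15/s7 MISS; vc=[]
#1 0x16b→b45/s5 MISS; vc=[]
#2 0xac→b21/s5 MISS; vc=[45]
#3 0xab→b21/s5 L1-HIT; vc=[45]
#4 0xa8→b21/s5 L1-HIT; vc=[45]
#5 0x17c→b47/s7 MISS; vc=[45,15]
#6 0xac→b21/s5 L1-HIT; vc=[45,15]
#7 0x6e→b13/s5 MISS; vc=[45,15,21]
#8 0xd8→b27/s3 MISS; vc=[45,15,21]
#9 0x16a→b45/s5 VC-HIT; vc=[13,15,21]
#10 0xda→b27/s3 L1-HIT; vc=[13,15,21]
#11 0x7b→b15/s7 VC-HIT; vc=[13,47,21]
#12 0xbc→b23/s7 MISS; vc=[13,47,21,15]
#13 0x79→b15/s7 VC-HIT; vc=[13,47,21,23]

OUTCOME = VC-HIT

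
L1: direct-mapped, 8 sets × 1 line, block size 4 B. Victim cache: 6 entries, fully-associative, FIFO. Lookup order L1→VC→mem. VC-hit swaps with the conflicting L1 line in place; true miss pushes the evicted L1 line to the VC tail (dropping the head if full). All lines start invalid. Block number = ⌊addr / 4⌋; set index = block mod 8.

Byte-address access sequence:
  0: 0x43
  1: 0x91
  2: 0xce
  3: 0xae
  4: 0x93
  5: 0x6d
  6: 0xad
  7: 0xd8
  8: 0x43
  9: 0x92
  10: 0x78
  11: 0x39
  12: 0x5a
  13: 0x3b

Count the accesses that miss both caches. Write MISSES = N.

MISSES = 9

#0 0x43→b16/s0 MISS; vc=[]
#1 0x91→b36/s4 MISS; vc=[]
#2 0xce→b51/s3 MISS; vc=[]
#3 0xae→b43/s3 MISS; vc=[51]
#4 0x93→b36/s4 L1-HIT; vc=[51]
#5 0x6d→b27/s3 MISS; vc=[51,43]
#6 0xad→b43/s3 VC-HIT; vc=[51,27]
#7 0xd8→b54/s6 MISS; vc=[51,27]
#8 0x43→b16/s0 L1-HIT; vc=[51,27]
#9 0x92→b36/s4 L1-HIT; vc=[51,27]
#10 0x78→b30/s6 MISS; vc=[51,27,54]
#11 0x39→b14/s6 MISS; vc=[51,27,54,30]
#12 0x5a→b22/s6 MISS; vc=[51,27,54,30,14]
#13 0x3b→b14/s6 VC-HIT; vc=[51,27,54,30,22]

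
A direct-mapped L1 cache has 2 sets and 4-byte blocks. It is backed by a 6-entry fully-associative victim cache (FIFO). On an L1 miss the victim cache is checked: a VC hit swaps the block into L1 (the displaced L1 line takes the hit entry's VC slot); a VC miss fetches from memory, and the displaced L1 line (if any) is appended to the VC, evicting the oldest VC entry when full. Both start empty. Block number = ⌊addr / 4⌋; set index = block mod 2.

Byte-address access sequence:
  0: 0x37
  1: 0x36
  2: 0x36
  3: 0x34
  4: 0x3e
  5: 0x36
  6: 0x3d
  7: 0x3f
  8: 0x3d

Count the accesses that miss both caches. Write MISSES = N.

MISSES = 2

#0 0x37→b13/s1 MISS; vc=[]
#1 0x36→b13/s1 L1-HIT; vc=[]
#2 0x36→b13/s1 L1-HIT; vc=[]
#3 0x34→b13/s1 L1-HIT; vc=[]
#4 0x3e→b15/s1 MISS; vc=[13]
#5 0x36→b13/s1 VC-HIT; vc=[15]
#6 0x3d→b15/s1 VC-HIT; vc=[13]
#7 0x3f→b15/s1 L1-HIT; vc=[13]
#8 0x3d→b15/s1 L1-HIT; vc=[13]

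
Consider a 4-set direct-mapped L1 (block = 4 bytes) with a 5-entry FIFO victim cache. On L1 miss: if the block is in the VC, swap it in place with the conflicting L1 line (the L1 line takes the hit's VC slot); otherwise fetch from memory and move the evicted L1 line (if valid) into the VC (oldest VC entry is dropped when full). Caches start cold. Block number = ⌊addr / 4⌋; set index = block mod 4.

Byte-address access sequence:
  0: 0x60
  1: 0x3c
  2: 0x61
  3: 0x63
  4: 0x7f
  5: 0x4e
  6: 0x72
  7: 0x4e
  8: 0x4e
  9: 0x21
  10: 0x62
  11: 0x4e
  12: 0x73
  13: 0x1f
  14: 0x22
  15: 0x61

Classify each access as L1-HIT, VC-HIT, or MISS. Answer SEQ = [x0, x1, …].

SEQ = [MISS, MISS, L1-HIT, L1-HIT, MISS, MISS, MISS, L1-HIT, L1-HIT, MISS, VC-HIT, L1-HIT, VC-HIT, MISS, VC-HIT, VC-HIT]

#0 0x60→b24/s0 MISS; vc=[]
#1 0x3c→b15/s3 MISS; vc=[]
#2 0x61→b24/s0 L1-HIT; vc=[]
#3 0x63→b24/s0 L1-HIT; vc=[]
#4 0x7f→b31/s3 MISS; vc=[15]
#5 0x4e→b19/s3 MISS; vc=[15,31]
#6 0x72→b28/s0 MISS; vc=[15,31,24]
#7 0x4e→b19/s3 L1-HIT; vc=[15,31,24]
#8 0x4e→b19/s3 L1-HIT; vc=[15,31,24]
#9 0x21→b8/s0 MISS; vc=[15,31,24,28]
#10 0x62→b24/s0 VC-HIT; vc=[15,31,8,28]
#11 0x4e→b19/s3 L1-HIT; vc=[15,31,8,28]
#12 0x73→b28/s0 VC-HIT; vc=[15,31,8,24]
#13 0x1f→b7/s3 MISS; vc=[15,31,8,24,19]
#14 0x22→b8/s0 VC-HIT; vc=[15,31,28,24,19]
#15 0x61→b24/s0 VC-HIT; vc=[15,31,28,8,19]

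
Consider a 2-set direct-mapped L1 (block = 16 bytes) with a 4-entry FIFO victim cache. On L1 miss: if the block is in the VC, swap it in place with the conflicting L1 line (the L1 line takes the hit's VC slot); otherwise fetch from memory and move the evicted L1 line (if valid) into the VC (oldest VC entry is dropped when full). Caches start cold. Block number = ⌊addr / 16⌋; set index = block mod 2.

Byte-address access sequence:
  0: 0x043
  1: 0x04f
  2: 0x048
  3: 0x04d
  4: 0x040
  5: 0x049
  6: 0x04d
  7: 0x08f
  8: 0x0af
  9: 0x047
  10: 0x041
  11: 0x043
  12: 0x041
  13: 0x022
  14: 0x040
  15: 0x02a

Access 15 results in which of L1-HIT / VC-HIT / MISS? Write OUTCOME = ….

OUTCOME = VC-HIT

0: 0x43 (blk 4, set 0) → MISS  vc=[]
1: 0x4f (blk 4, set 0) → L1-HIT  vc=[]
2: 0x48 (blk 4, set 0) → L1-HIT  vc=[]
3: 0x4d (blk 4, set 0) → L1-HIT  vc=[]
4: 0x40 (blk 4, set 0) → L1-HIT  vc=[]
5: 0x49 (blk 4, set 0) → L1-HIT  vc=[]
6: 0x4d (blk 4, set 0) → L1-HIT  vc=[]
7: 0x8f (blk 8, set 0) → MISS  vc=[4]
8: 0xaf (blk 10, set 0) → MISS  vc=[4, 8]
9: 0x47 (blk 4, set 0) → VC-HIT  vc=[10, 8]
10: 0x41 (blk 4, set 0) → L1-HIT  vc=[10, 8]
11: 0x43 (blk 4, set 0) → L1-HIT  vc=[10, 8]
12: 0x41 (blk 4, set 0) → L1-HIT  vc=[10, 8]
13: 0x22 (blk 2, set 0) → MISS  vc=[10, 8, 4]
14: 0x40 (blk 4, set 0) → VC-HIT  vc=[10, 8, 2]
15: 0x2a (blk 2, set 0) → VC-HIT  vc=[10, 8, 4]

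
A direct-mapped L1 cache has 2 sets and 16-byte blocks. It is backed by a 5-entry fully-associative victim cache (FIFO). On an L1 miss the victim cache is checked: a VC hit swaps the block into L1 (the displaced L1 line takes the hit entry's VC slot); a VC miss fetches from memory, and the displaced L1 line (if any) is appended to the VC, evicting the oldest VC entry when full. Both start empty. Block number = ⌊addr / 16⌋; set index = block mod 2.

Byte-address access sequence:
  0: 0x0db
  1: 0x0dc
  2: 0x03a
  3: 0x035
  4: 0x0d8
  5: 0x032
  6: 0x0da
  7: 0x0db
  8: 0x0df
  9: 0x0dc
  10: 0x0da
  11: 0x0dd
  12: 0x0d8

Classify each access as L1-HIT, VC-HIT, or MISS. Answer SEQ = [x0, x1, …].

0: 0xdb (blk 13, set 1) → MISS  vc=[]
1: 0xdc (blk 13, set 1) → L1-HIT  vc=[]
2: 0x3a (blk 3, set 1) → MISS  vc=[13]
3: 0x35 (blk 3, set 1) → L1-HIT  vc=[13]
4: 0xd8 (blk 13, set 1) → VC-HIT  vc=[3]
5: 0x32 (blk 3, set 1) → VC-HIT  vc=[13]
6: 0xda (blk 13, set 1) → VC-HIT  vc=[3]
7: 0xdb (blk 13, set 1) → L1-HIT  vc=[3]
8: 0xdf (blk 13, set 1) → L1-HIT  vc=[3]
9: 0xdc (blk 13, set 1) → L1-HIT  vc=[3]
10: 0xda (blk 13, set 1) → L1-HIT  vc=[3]
11: 0xdd (blk 13, set 1) → L1-HIT  vc=[3]
12: 0xd8 (blk 13, set 1) → L1-HIT  vc=[3]

SEQ = [MISS, L1-HIT, MISS, L1-HIT, VC-HIT, VC-HIT, VC-HIT, L1-HIT, L1-HIT, L1-HIT, L1-HIT, L1-HIT, L1-HIT]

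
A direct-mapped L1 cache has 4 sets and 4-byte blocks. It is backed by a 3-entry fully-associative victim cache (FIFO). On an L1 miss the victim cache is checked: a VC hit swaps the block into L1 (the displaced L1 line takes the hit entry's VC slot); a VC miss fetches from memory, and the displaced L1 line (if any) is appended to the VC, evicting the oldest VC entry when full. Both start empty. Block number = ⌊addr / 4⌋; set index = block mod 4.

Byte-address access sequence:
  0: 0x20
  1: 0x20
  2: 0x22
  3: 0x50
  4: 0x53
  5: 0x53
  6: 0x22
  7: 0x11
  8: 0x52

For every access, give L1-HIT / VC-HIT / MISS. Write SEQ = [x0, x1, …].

SEQ = [MISS, L1-HIT, L1-HIT, MISS, L1-HIT, L1-HIT, VC-HIT, MISS, VC-HIT]

  [0] addr=0x20 blk=8 s=0: MISS | VC []
  [1] addr=0x20 blk=8 s=0: L1-HIT | VC []
  [2] addr=0x22 blk=8 s=0: L1-HIT | VC []
  [3] addr=0x50 blk=20 s=0: MISS | VC [8]
  [4] addr=0x53 blk=20 s=0: L1-HIT | VC [8]
  [5] addr=0x53 blk=20 s=0: L1-HIT | VC [8]
  [6] addr=0x22 blk=8 s=0: VC-HIT | VC [20]
  [7] addr=0x11 blk=4 s=0: MISS | VC [20, 8]
  [8] addr=0x52 blk=20 s=0: VC-HIT | VC [4, 8]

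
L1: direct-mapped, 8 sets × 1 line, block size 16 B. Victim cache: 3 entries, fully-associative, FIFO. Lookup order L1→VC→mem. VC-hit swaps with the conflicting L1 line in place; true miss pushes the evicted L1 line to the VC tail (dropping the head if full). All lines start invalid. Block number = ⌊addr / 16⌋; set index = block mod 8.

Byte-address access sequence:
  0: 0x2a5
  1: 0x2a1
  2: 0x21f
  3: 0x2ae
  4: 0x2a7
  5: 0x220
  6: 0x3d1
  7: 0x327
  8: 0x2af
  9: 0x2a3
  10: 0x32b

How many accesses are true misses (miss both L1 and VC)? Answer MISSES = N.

MISSES = 5

0: 0x2a5 (blk 42, set 2) → MISS  vc=[]
1: 0x2a1 (blk 42, set 2) → L1-HIT  vc=[]
2: 0x21f (blk 33, set 1) → MISS  vc=[]
3: 0x2ae (blk 42, set 2) → L1-HIT  vc=[]
4: 0x2a7 (blk 42, set 2) → L1-HIT  vc=[]
5: 0x220 (blk 34, set 2) → MISS  vc=[42]
6: 0x3d1 (blk 61, set 5) → MISS  vc=[42]
7: 0x327 (blk 50, set 2) → MISS  vc=[42, 34]
8: 0x2af (blk 42, set 2) → VC-HIT  vc=[50, 34]
9: 0x2a3 (blk 42, set 2) → L1-HIT  vc=[50, 34]
10: 0x32b (blk 50, set 2) → VC-HIT  vc=[42, 34]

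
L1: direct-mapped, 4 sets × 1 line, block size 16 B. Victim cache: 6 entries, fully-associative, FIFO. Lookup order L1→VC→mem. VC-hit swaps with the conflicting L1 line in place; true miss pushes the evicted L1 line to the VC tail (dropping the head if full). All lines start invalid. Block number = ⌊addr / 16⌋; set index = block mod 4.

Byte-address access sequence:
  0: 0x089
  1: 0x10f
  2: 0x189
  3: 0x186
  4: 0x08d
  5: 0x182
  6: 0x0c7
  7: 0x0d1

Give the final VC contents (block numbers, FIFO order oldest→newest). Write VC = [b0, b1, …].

VC = [8, 16, 24]

0: 0x89 (blk 8, set 0) → MISS  vc=[]
1: 0x10f (blk 16, set 0) → MISS  vc=[8]
2: 0x189 (blk 24, set 0) → MISS  vc=[8, 16]
3: 0x186 (blk 24, set 0) → L1-HIT  vc=[8, 16]
4: 0x8d (blk 8, set 0) → VC-HIT  vc=[24, 16]
5: 0x182 (blk 24, set 0) → VC-HIT  vc=[8, 16]
6: 0xc7 (blk 12, set 0) → MISS  vc=[8, 16, 24]
7: 0xd1 (blk 13, set 1) → MISS  vc=[8, 16, 24]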